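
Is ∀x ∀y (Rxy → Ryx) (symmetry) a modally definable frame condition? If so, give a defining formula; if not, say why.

Yes: it is symmetry, defined by the B schema r → □◇r.

Definable; r → □◇r defines it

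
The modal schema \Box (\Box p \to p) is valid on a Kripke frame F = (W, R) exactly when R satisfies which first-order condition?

shift-reflexivity

Suppose □(□p→p) is valid. Take Rxy and set V(p)={w : Ryw}. Then at y, □p holds; since □(□p→p) at x, □p→p at y, so p at y, i.e. Ryy.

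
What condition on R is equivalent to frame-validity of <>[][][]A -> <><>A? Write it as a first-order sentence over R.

This is a Sahlqvist (Geach-type) schema ◇^1□^3A → □^0◇^2A.
Minimal-valuation argument: fix x; take any y with xR^1y and any z with xR^0z. Set V(A) to the set of worlds R-reachable from y in exactly 3 steps. Then □^3A holds at y, so the antecedent holds at x; validity forces ◇^2A at z, giving a w with zR^2w and yR^3w.
First-order correspondent: forall x forall y (xRy -> exists w (y R^3 w & x R^2 w)).

forall x forall y (xRy -> exists w (y R^3 w & x R^2 w))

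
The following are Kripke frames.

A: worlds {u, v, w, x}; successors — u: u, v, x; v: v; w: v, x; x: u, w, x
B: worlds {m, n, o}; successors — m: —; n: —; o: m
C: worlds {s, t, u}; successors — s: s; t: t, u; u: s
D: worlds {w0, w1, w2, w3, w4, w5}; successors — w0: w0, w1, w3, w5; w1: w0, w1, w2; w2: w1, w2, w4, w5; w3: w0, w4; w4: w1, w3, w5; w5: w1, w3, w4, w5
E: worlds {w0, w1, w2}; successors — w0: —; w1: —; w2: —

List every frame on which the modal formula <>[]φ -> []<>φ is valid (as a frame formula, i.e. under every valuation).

E

The schema corresponds to convergence: forall x forall y forall z (Rxy & Rxz -> exists w (Ryw & Rzw)).
A: fails — Ruv and Rux but v and x have no common successor.
B: fails — Rom and Rom but m and m have no common successor.
C: fails — Rtt and Rtu but t and u have no common successor.
D: fails — Rw5w3 and Rw5w4 but w3 and w4 have no common successor.
E: ✓.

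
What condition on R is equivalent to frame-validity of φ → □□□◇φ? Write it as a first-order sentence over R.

This is a Sahlqvist (Geach-type) schema ◇^0□^0φ → □^3◇^1φ.
First-order correspondent: ∀x ∀z (xR³z → ∃w (x = w ∧ zRw)).

∀x ∀z (xR³z → ∃w (x = w ∧ zRw))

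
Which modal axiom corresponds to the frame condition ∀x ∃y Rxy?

This is seriality; the standard corresponding axiom is D: □r → ◇r.
Suppose □r→◇r is valid. At any x set V(r)=W. Then □r at x, so ◇r at x, so x has a successor.

□r → ◇r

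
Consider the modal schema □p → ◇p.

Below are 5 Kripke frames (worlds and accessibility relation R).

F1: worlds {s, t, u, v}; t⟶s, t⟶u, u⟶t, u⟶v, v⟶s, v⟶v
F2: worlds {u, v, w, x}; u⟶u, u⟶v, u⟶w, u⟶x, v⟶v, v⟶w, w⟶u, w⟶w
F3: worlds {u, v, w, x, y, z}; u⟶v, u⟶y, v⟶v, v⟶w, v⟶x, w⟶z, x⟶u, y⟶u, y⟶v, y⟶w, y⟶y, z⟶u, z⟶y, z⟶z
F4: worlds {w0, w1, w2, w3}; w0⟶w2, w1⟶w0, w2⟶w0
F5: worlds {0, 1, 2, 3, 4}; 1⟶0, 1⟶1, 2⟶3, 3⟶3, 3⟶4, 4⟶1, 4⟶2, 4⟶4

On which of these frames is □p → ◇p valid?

F3

Frame correspondent (Sahlqvist): ∀x ∃y Rxy — i.e. seriality.
F1: fails — world s has no successor.
F2: fails — world x has no successor.
F3: condition met.
F4: fails — world w3 has no successor.
F5: fails — world 0 has no successor.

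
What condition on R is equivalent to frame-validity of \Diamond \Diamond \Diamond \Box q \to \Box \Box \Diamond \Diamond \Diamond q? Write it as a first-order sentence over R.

\forall x \forall y \forall z ((x R^3 y \wedge x R^2 z) \to \exists w (yRw \wedge z R^3 w))

This is a Sahlqvist (Geach-type) schema ◇^3□^1q → □^2◇^3q.
First-order correspondent: \forall x \forall y \forall z ((x R^3 y \wedge x R^2 z) \to \exists w (yRw \wedge z R^3 w)).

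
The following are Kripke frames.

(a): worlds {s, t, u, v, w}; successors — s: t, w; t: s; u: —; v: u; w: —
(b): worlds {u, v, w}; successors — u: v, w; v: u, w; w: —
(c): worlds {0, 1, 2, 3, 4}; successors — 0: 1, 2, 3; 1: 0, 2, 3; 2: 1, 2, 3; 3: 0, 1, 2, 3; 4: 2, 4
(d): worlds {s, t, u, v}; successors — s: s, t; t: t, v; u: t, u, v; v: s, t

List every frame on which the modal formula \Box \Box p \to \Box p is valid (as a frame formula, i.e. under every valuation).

This is the axiom for density; its first-order frame correspondent is \forall x \forall y (Rxy \to \exists z (Rxz \wedge Rzy)).
(a): fails — Rvu but no z with Rvz and Rzu.
(b): fails — Ruv but no z with Ruz and Rzv.
(c): holds.
(d): holds.

(c), (d)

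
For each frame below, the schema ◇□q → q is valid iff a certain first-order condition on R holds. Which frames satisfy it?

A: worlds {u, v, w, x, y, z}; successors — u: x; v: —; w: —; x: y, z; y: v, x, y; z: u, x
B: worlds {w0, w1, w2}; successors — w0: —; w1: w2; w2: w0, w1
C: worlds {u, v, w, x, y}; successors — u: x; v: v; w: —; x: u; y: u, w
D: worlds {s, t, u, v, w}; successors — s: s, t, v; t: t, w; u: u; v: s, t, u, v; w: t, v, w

none

This is the axiom for symmetry; its first-order frame correspondent is ∀x ∀y (Rxy → Ryx).
A: fails — Rux but not Rxu.
B: fails — Rw2w0 but not Rw0w2.
C: fails — Ryw but not Rwy.
D: fails — Rvt but not Rtv.
Valid on no frame.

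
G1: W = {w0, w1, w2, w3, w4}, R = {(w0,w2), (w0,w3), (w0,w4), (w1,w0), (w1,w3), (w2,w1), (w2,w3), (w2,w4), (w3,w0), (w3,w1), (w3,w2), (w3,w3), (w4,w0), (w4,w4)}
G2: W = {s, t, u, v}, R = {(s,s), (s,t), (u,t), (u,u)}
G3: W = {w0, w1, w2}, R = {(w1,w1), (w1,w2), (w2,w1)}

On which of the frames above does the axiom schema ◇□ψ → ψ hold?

The schema corresponds to a generalized confluence (Geach) condition: ∀x ∀y (xRy → ∃w (yRw ∧ x = w)).
G1: fails — w0Rw2 but no w with w2Rw and w0=w.
G2: fails — sRt but no w with tRw and s=w.
G3: ✓.

G3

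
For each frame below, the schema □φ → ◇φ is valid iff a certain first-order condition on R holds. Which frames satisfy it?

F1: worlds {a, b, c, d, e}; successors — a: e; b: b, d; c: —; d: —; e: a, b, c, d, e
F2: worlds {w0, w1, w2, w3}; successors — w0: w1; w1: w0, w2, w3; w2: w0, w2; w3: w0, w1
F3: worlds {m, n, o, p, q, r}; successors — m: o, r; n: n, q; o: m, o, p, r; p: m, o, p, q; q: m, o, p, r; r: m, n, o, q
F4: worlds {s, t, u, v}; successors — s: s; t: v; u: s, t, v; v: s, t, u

F2, F3, F4

Frame correspondent (Sahlqvist): ∀x ∃y Rxy — i.e. seriality.
F1: fails — world c has no successor.
F2: condition met.
F3: condition met.
F4: condition met.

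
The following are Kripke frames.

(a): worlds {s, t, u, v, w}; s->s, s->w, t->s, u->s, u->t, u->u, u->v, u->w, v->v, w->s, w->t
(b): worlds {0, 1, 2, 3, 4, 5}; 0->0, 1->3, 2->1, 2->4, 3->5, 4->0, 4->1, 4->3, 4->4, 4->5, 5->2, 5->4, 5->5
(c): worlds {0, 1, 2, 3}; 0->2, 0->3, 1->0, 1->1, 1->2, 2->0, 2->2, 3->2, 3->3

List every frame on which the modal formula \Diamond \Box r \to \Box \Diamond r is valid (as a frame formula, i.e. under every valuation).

This is the axiom for convergence; its first-order frame correspondent is \forall x \forall y \forall z (Rxy \wedge Rxz \to \exists w (Ryw \wedge Rzw)).
(a): fails — Ruv and Ruw but v and w have no common successor.
(b): fails — R45 and R40 but 5 and 0 have no common successor.
(c): condition met.

(c)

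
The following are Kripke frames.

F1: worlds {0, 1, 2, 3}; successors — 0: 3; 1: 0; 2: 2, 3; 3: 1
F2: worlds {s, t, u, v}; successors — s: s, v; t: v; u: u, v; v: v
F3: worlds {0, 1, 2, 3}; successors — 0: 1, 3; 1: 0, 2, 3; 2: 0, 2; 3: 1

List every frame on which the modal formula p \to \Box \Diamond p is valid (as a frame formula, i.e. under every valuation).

none

The schema corresponds to symmetry: \forall x \forall y (Rxy \to Ryx).
F1: fails — R10 but not R01.
F2: fails — Ruv but not Rvu.
F3: fails — R12 but not R21.
Valid on no frame.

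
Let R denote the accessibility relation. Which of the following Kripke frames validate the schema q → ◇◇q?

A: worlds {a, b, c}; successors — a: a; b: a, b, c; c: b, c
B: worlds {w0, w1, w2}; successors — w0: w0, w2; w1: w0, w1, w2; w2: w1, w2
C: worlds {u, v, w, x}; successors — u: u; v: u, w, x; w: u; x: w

This is the axiom for a generalized confluence (Geach) condition; its first-order frame correspondent is ∀x ∃w (x = w ∧ xR²w).
A: holds.
B: holds.
C: fails — at v but no t with v=t and vR²t.
Valid on: A, B.

A, B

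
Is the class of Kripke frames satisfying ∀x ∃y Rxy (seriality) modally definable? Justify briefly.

Yes, by □r → ◇r

Yes: it is seriality, defined by the D schema □r → ◇r.
Suppose □r→◇r is valid. At any x set V(r)=W. Then □r at x, so ◇r at x, so x has a successor.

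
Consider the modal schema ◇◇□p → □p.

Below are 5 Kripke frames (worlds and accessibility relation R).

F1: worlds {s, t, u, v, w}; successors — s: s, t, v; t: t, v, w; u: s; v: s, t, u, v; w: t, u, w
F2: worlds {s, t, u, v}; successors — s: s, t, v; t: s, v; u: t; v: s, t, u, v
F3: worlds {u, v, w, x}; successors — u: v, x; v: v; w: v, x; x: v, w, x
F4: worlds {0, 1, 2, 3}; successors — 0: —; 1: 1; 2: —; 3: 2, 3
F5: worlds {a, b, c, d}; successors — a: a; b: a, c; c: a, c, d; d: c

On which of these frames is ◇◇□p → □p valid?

none

Frame correspondent (Sahlqvist): ∀x ∀y ∀z ((xR²y ∧ xRz) → ∃w (yRw ∧ z = w)) — i.e. a generalized confluence (Geach) condition.
F1: fails — sR²t, sRs but no w* with tRw* and s=w*.
F2: fails — sR²t, sRt but no w with tRw and t=w.
F3: fails — uR²v, uRx but no t with vRt and x=t.
F4: fails — 3R²2, 3R2 but no w with 2Rw and 2=w.
F5: fails — bR²a, bRc but no w with aRw and c=w.
Valid on no frame.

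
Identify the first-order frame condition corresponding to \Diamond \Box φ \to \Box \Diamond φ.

convergence: \forall x \forall y \forall z (Rxy \wedge Rxz \to \exists w (Ryw \wedge Rzw))

This schema is the .2 axiom.
It corresponds to convergence: \forall x \forall y \forall z (Rxy \wedge Rxz \to \exists w (Ryw \wedge Rzw)).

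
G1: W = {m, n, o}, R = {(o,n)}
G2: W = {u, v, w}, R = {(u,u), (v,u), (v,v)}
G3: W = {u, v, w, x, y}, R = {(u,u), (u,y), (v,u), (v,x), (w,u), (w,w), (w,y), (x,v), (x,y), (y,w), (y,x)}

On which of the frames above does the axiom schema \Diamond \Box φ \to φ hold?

Frame correspondent (Sahlqvist): \forall x \forall y (Rxy \to Ryx) — i.e. symmetry.
G1: fails — Ron but not Rno.
G2: fails — Rvu but not Ruv.
G3: fails — Rwu but not Ruw.
Valid on no frame.

none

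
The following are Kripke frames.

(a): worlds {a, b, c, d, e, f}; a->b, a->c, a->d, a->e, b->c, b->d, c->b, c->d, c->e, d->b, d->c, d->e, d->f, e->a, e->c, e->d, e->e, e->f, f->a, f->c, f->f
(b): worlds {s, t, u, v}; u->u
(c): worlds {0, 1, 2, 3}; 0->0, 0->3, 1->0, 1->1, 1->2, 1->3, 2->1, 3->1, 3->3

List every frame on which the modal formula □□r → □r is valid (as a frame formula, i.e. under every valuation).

The schema corresponds to density: ∀x ∀y (Rxy → ∃z (Rxz ∧ Rzy)).
(a): ✓.
(b): ✓.
(c): ✓.
Valid on: (a), (b), (c).

(a), (b), (c)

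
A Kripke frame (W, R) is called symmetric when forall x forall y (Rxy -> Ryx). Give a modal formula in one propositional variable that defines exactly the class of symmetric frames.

ψ → □◇ψ

The condition is symmetry. The B schema ψ → □◇ψ defines it.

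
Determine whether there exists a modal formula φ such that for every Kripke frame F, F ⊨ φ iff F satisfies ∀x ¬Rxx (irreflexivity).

Any modally definable frame class is closed under surjective bounded morphisms.
The 4-cycle (worlds a,b,c,d with a→b→c→d→a) is irreflexive, and the map sending every world to a single reflexive point • is a surjective bounded morphism (forth: every edge maps to (•,•); back: every world has a successor). So any modal formula valid on the 4-cycle is also valid on the reflexive point, which is not irreflexive.
So the class is not modally definable.

No — not modally definable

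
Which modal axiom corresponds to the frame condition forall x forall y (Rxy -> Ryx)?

A defining formula is p → □◇p (the B axiom).
Suppose p→□◇p is valid. Take Rxy and set V(p)={x}. Then p at x, so □◇p at x, so ◇p at y, so some z with Ryz has p; z=x, i.e. Ryx.

p → □◇p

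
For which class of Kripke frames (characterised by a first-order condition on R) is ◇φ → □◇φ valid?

the Euclidean property

This schema is the 5 axiom.
It corresponds to the Euclidean property: ∀x ∀y ∀z (Rxy ∧ Rxz → Ryz).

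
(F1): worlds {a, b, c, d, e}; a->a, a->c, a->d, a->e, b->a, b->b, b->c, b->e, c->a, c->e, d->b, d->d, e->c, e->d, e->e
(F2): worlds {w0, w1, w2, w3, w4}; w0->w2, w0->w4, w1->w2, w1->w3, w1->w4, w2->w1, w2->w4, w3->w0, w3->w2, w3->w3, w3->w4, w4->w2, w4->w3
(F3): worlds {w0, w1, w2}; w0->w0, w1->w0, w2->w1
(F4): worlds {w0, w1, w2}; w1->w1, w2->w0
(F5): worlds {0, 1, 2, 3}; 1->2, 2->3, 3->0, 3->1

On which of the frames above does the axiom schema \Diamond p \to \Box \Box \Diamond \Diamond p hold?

(F4)

This is the axiom for a generalized confluence (Geach) condition; its first-order frame correspondent is \forall x \forall y \forall z ((xRy \wedge x R^2 z) \to \exists w (y = w \wedge z R^2 w)).
(F1): fails — bRb, bR²c but no w with b=w and cR²w.
(F2): fails — w2Rw1, w2R²w2 but no w with w1=w and w2R²w.
(F3): fails — w2Rw1, w2R²w0 but no w with w1=w and w0R²w.
(F4): ✓.
(F5): fails — 2R3, 2R²0 but no w with 3=w and 0R²w.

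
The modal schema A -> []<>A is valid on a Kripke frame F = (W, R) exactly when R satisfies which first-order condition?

Suppose A→□◇A is valid. Take Rxy and set V(A)={x}. Then A at x, so □◇A at x, so ◇A at y, so some z with Ryz has A; z=x, i.e. Ryx.
Conversely, any frame satisfying forall x forall y (Rxy -> Ryx) validates the schema.
So the correspondent is symmetry.

symmetry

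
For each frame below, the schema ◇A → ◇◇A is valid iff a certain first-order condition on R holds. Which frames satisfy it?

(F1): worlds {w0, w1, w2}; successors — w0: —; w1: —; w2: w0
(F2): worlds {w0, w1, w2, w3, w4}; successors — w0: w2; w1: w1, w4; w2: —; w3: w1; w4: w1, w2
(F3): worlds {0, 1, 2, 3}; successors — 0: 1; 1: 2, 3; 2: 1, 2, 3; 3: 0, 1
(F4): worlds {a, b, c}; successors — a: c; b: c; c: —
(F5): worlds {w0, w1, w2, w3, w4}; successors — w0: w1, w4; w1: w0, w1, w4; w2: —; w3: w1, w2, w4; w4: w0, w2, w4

(F5)

The schema corresponds to a generalized confluence (Geach) condition: ∀x ∀y (xRy → ∃w (y = w ∧ xR²w)).
(F1): fails — w2Rw0 but no w with w0=w and w2R²w.
(F2): fails — w0Rw2 but no w with w2=w and w0R²w.
(F3): fails — 0R1 but no w with 1=w and 0R²w.
(F4): fails — aRc but no w with c=w and aR²w.
(F5): satisfies the condition.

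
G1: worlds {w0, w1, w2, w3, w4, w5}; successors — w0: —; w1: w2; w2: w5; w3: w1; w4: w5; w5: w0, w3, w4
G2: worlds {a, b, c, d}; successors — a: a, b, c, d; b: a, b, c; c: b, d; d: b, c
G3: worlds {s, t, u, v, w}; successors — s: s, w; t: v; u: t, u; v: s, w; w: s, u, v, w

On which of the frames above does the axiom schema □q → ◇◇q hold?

G2

This is the axiom for a generalized confluence (Geach) condition; its first-order frame correspondent is ∀x ∃w (xRw ∧ xR²w).
G1: fails — at w0 but no w with w0Rw and w0R²w.
G2: holds.
G3: fails — at t but no w* with tRw* and tR²w*.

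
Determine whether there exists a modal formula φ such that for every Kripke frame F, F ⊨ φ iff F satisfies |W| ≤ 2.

If a class were modally definable it would be closed under disjoint unions (Goldblatt–Thomason).
Any modal formula valid on each of 3 disjoint one-world frames is valid on their disjoint union (validity is preserved under disjoint unions). Each one-world frame has |W|=1≤2, but the union has |W|=3.
So no modal formula (or set of formulas) defines exactly the |W|≤2 frames.

No — not modally definable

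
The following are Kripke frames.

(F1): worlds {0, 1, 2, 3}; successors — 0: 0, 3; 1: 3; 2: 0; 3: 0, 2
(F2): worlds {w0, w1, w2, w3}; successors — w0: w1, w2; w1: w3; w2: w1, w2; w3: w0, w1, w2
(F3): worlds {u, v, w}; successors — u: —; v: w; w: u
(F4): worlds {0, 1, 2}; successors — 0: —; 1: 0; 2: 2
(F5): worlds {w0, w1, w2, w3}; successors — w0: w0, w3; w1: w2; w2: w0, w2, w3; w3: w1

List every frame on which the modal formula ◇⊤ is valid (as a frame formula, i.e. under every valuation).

(F1), (F2), (F5)

Frame correspondent (Sahlqvist): ∀x ∃y Rxy — i.e. seriality.
(F1): condition met.
(F2): condition met.
(F3): fails — world u has no successor.
(F4): fails — world 0 has no successor.
(F5): condition met.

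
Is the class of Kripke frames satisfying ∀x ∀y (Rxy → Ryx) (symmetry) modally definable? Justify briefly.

This is a Sahlqvist condition; the B axiom p → □◇p defines it.
Suppose p→□◇p is valid. Take Rxy and set V(p)={x}. Then p at x, so □◇p at x, so ◇p at y, so some z with Ryz has p; z=x, i.e. Ryx.

Yes, by p → □◇p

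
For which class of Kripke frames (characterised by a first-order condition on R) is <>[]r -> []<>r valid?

Convergence

This schema is the .2 axiom.
It corresponds to convergence: forall x forall y forall z (Rxy & Rxz -> exists w (Ryw & Rzw)).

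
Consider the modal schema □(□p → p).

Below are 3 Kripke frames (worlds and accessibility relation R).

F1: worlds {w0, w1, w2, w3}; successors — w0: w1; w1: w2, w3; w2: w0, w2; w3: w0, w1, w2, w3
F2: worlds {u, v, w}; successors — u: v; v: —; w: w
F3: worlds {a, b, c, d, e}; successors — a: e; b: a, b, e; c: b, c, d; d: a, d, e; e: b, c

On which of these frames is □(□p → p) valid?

This is the axiom for shift-reflexivity; its first-order frame correspondent is ∀x ∀y (Rxy → Ryy).
F1: fails — Rw3w1 but not Rw1w1.
F2: fails — Ruv but not Rvv.
F3: fails — Rae but not Ree.

none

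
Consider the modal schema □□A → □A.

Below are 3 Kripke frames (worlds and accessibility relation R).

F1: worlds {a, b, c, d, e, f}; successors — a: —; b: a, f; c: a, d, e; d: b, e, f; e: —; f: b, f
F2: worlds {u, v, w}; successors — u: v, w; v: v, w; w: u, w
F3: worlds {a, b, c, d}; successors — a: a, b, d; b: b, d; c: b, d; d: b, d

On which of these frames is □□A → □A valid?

Frame correspondent (Sahlqvist): ∀x ∀y (Rxy → ∃z (Rxz ∧ Rzy)) — i.e. density.
F1: fails — Rcd but no z with Rcz and Rzd.
F2: condition met.
F3: condition met.

F2, F3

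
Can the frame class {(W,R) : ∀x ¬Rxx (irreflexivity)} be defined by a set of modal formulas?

Not definable by any modal formula

Any modally definable frame class is closed under surjective bounded morphisms.
The 4-cycle (worlds a,b,c,d with a→b→c→d→a) is irreflexive, and the map sending every world to a single reflexive point • is a surjective bounded morphism (forth: every edge maps to (•,•); back: every world has a successor). So any modal formula valid on the 4-cycle is also valid on the reflexive point, which is not irreflexive.
Hence irreflexivity is not modally definable.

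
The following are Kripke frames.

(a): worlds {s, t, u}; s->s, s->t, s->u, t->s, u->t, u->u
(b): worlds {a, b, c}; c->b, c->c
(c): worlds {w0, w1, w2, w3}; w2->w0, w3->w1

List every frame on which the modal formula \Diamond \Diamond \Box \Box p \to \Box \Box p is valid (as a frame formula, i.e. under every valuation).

(a), (c)

This is the axiom for a generalized confluence (Geach) condition; its first-order frame correspondent is \forall x \forall y \forall z ((x R^2 y \wedge x R^2 z) \to \exists w (y R^2 w \wedge z = w)).
(a): satisfies the condition.
(b): fails — cR²b, cR²b but no w with bR²w and b=w.
(c): satisfies the condition.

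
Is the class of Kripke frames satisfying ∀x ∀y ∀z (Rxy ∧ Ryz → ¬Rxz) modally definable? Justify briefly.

No — not modally definable

Modal frame validity is preserved under surjective bounded morphisms.
The 3-cycle (worlds w0,w1,w2 with w0→w1→w2→w0) is intransitive. Mapping every world to a single reflexive point • is a surjective bounded morphism; the reflexive point is not intransitive (R••∧R•• but R••).
So no modal formula (or set of formulas) defines exactly the intransitive frames.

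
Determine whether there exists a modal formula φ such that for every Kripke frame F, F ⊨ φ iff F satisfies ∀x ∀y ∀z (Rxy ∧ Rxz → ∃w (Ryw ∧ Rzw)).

Yes, by ◇□r → □◇r

This is a Sahlqvist condition; the .2 axiom ◇□r → □◇r defines it.
Suppose ◇□r→□◇r is valid. Take Rxy, Rxz and set V(r)={w : Ryw}. Then □r at y so ◇□r at x, so □◇r at x, so ◇r at z, giving w with Rzw and Ryw.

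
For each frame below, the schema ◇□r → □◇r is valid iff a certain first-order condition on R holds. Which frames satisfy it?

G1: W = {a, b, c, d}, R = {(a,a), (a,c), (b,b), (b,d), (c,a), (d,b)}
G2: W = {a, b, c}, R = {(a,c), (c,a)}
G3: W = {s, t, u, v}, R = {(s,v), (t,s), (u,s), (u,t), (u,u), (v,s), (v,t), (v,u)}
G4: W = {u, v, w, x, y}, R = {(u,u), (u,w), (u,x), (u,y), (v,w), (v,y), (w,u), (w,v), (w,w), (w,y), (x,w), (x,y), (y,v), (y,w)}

Frame correspondent (Sahlqvist): ∀x ∀y ∀z (Rxy ∧ Rxz → ∃w (Ryw ∧ Rzw)) — i.e. convergence.
G1: condition met.
G2: condition met.
G3: fails — Rut and Rus but t and s have no common successor.
G4: condition met.

G1, G2, G4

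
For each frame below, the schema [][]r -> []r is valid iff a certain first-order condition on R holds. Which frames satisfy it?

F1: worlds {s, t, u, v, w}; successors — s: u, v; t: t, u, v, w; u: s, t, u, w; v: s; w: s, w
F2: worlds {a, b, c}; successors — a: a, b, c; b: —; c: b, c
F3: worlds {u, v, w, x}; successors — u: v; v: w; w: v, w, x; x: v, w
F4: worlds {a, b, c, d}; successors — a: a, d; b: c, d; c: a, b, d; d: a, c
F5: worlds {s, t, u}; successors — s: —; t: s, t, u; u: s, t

This is the axiom for density; its first-order frame correspondent is forall x forall y (Rxy -> exists z (Rxz & Rzy)).
F1: fails — Rvs but no z with Rvz and Rzs.
F2: condition met.
F3: fails — Ruv but no z with Ruz and Rzv.
F4: fails — Rdc but no z with Rdz and Rzc.
F5: condition met.

F2, F5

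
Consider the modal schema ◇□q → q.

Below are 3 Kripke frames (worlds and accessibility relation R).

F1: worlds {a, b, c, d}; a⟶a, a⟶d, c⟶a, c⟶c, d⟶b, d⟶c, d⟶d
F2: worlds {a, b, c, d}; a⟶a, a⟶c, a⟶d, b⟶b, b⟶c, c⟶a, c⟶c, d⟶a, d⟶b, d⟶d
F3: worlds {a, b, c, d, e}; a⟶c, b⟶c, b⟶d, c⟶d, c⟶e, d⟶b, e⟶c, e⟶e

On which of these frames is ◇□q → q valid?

Frame correspondent (Sahlqvist): ∀x ∀y (Rxy → Ryx) — i.e. symmetry.
F1: fails — Rdc but not Rcd.
F2: fails — Rbc but not Rcb.
F3: fails — Rbc but not Rcb.

none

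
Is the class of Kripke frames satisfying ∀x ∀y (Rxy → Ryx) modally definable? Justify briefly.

Yes, by q → □◇q

The condition is symmetry. A defining modal formula is q → □◇q.
Suppose q→□◇q is valid. Take Rxy and set V(q)={x}. Then q at x, so □◇q at x, so ◇q at y, so some z with Ryz has q; z=x, i.e. Ryx.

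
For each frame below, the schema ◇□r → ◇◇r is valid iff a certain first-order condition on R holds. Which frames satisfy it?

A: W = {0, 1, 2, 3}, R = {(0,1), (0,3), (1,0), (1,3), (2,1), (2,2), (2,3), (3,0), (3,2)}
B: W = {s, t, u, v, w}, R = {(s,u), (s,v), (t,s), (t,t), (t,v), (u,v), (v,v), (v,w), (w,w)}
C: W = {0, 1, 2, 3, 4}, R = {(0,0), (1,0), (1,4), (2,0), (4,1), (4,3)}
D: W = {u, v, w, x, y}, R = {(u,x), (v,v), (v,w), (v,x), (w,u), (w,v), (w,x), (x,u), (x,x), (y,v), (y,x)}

A, B, D

Frame correspondent (Sahlqvist): ∀x ∀y (xRy → ∃w (yRw ∧ xR²w)) — i.e. a generalized confluence (Geach) condition.
A: holds.
B: holds.
C: fails — 4R3 but no w with 3Rw and 4R²w.
D: holds.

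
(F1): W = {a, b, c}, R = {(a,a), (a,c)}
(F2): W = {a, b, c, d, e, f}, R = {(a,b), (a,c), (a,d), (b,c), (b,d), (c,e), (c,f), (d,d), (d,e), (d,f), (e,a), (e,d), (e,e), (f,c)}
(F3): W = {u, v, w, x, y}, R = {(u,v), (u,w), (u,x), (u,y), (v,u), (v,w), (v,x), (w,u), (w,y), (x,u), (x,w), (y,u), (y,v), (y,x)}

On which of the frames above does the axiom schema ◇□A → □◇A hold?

The schema corresponds to convergence: ∀x ∀y ∀z (Rxy ∧ Rxz → ∃w (Ryw ∧ Rzw)).
(F1): fails — Raa and Rac but a and c have no common successor.
(F2): fails — Rab and Rac but b and c have no common successor.
(F3): ✓.
Valid on: (F3).

(F3)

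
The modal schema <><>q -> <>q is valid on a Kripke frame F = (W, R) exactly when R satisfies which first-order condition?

Replacing q by ¬q and contraposing gives the equivalent schema □q → □□q.
Suppose □q→□□q is valid. Take Rxy, Ryz and set V(q)={w : Rxw}. Then □q at x, so □□q at x, so □q at y, so q at z, i.e. Rxz.

transitivity: forall x forall y forall z (Rxy & Ryz -> Rxz)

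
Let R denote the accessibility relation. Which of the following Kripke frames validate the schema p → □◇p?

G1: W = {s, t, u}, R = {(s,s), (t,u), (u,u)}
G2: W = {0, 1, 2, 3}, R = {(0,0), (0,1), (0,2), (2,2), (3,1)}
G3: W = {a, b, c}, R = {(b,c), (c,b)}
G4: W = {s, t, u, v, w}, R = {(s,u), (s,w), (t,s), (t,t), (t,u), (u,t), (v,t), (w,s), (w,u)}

The schema corresponds to symmetry: ∀x ∀y (Rxy → Ryx).
G1: fails — Rtu but not Rut.
G2: fails — R31 but not R13.
G3: ✓.
G4: fails — Rwu but not Ruw.
Valid on: G3.

G3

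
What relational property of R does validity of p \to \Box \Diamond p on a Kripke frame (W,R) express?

Symmetry

Suppose p→□◇p is valid. Take Rxy and set V(p)={x}. Then p at x, so □◇p at x, so ◇p at y, so some z with Ryz has p; z=x, i.e. Ryx.
Conversely, any frame satisfying \forall x \forall y (Rxy \to Ryx) validates the schema.
So the correspondent is symmetry.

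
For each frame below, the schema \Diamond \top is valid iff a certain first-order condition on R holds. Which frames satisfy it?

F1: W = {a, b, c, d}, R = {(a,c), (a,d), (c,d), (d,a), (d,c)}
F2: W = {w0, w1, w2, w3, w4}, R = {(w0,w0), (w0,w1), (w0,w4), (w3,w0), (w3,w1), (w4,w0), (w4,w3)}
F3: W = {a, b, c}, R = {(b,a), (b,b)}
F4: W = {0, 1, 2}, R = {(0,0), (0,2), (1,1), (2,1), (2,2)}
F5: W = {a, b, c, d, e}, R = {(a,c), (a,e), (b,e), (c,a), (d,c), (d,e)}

Frame correspondent (Sahlqvist): \forall x \exists y Rxy — i.e. seriality.
F1: fails — world b has no successor.
F2: fails — world w1 has no successor.
F3: fails — world a has no successor.
F4: condition met.
F5: fails — world e has no successor.
Valid on: F4.

F4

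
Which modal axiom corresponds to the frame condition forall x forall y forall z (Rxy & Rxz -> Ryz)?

This is the Euclidean property; the standard corresponding axiom is 5: ◇ψ → □◇ψ.

◇ψ → □◇ψ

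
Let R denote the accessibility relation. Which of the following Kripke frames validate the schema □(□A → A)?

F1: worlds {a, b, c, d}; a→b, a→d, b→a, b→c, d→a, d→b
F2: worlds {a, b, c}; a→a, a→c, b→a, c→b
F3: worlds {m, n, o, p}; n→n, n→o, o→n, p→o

This is the axiom for shift-reflexivity; its first-order frame correspondent is ∀x ∀y (Rxy → Ryy).
F1: fails — Rbc but not Rcc.
F2: fails — Rac but not Rcc.
F3: fails — Rno but not Roo.
Valid on no frame.

none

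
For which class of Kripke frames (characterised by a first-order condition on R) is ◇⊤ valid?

seriality: ∀x ∃y Rxy

◇⊤ holds at w iff w has a successor, so frame-validity of ◇⊤ is exactly seriality. Equivalently via □q → ◇q:
Suppose □q→◇q is valid. At any x set V(q)=W. Then □q at x, so ◇q at x, so x has a successor.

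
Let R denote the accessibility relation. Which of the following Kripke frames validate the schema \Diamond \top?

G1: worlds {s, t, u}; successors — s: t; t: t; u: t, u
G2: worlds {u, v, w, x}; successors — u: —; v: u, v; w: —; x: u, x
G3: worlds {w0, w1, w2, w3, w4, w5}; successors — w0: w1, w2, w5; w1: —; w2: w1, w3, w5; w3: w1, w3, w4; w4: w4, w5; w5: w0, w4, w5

The schema corresponds to seriality: \forall x \exists y Rxy.
G1: satisfies the condition.
G2: fails — world u has no successor.
G3: fails — world w1 has no successor.

G1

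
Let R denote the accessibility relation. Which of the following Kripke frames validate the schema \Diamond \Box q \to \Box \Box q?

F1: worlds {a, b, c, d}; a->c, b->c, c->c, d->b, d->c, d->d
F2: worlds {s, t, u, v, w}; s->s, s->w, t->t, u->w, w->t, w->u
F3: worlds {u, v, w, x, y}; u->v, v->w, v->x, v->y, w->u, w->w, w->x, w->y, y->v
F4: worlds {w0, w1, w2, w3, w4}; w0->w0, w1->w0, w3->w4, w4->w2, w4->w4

none

Frame correspondent (Sahlqvist): \forall x \forall y \forall z ((xRy \wedge x R^2 z) \to \exists w (yRw \wedge z = w)) — i.e. a generalized confluence (Geach) condition.
F1: fails — dRb, dR²b but no w with bRw and b=w.
F2: fails — sRs, sR²t but no w* with sRw* and t=w*.
F3: fails — vRw, vR²v but no t with wRt and v=t.
F4: fails — w4Rw2, w4R²w2 but no w with w2Rw and w2=w.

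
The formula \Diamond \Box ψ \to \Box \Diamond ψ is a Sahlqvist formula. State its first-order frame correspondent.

convergence

Suppose ◇□ψ→□◇ψ is valid. Take Rxy, Rxz and set V(ψ)={w : Ryw}. Then □ψ at y so ◇□ψ at x, so □◇ψ at x, so ◇ψ at z, giving w with Rzw and Ryw.
Conversely, on a frame with convergence the schema holds at every world under every valuation.
Frame condition: \forall x \forall y \forall z (Rxy \wedge Rxz \to \exists w (Ryw \wedge Rzw)).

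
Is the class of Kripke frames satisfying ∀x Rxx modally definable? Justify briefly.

This is a Sahlqvist condition; the T axiom □p → p defines it.

Yes — defined by □p → p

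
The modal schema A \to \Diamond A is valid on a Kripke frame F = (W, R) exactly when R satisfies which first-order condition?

Equivalently (dual form): □A → A.
Suppose □A→A is valid. At any x set V(A)={w : Rxw}. Then □A holds at x, so A holds at x, i.e. Rxx.

reflexivity: \forall x Rxx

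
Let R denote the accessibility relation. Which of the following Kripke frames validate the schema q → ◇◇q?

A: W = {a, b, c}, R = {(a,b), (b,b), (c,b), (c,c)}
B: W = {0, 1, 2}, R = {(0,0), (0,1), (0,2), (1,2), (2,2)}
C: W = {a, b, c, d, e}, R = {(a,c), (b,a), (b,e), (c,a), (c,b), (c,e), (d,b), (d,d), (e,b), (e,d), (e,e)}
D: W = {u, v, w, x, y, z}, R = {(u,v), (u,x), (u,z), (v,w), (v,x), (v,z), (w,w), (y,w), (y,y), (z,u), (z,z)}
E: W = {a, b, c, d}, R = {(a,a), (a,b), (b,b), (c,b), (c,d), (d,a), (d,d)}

This is the axiom for a generalized confluence (Geach) condition; its first-order frame correspondent is ∀x ∃w (x = w ∧ xR²w).
A: fails — at a but no w with a=w and aR²w.
B: fails — at 1 but no w with 1=w and 1R²w.
C: satisfies the condition.
D: fails — at v but no t with v=t and vR²t.
E: fails — at c but no w with c=w and cR²w.

C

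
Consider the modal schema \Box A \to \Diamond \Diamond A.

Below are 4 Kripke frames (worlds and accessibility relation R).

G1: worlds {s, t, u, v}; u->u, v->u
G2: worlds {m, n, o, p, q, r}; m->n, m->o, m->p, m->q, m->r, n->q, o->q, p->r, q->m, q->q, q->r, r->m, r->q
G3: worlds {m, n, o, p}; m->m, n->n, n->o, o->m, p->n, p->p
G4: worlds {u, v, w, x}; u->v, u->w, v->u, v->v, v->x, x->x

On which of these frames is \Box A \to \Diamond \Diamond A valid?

G3

This is the axiom for a generalized confluence (Geach) condition; its first-order frame correspondent is \forall x \exists w (xRw \wedge x R^2 w).
G1: fails — at s but no w with sRw and sR²w.
G2: fails — at p but no w with pRw and pR²w.
G3: satisfies the condition.
G4: fails — at w but no t with wRt and wR²t.
Valid on: G3.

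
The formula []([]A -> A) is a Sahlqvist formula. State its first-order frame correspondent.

shift-reflexivity: forall x forall y (Rxy -> Ryy)

Suppose □(□A→A) is valid. Take Rxy and set V(A)={w : Ryw}. Then at y, □A holds; since □(□A→A) at x, □A→A at y, so A at y, i.e. Ryy.
Conversely, on a frame with shift-reflexivity the schema holds at every world under every valuation.
Frame condition: forall x forall y (Rxy -> Ryy).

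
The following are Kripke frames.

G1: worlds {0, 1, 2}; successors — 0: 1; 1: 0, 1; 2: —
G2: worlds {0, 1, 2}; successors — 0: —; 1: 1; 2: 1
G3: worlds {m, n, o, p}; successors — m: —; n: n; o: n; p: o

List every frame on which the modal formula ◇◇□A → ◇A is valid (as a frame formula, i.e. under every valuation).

This is the axiom for a generalized confluence (Geach) condition; its first-order frame correspondent is ∀x ∀y (xR²y → ∃w (yRw ∧ xRw)).
G1: condition met.
G2: condition met.
G3: fails — pR²n but no w with nRw and pRw.

G1, G2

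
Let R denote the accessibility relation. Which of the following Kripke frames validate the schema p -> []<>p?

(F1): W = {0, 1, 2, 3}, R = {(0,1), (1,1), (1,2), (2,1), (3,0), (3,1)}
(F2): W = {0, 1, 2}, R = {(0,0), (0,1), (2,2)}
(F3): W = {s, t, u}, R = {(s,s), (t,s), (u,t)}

none

Frame correspondent (Sahlqvist): forall x forall y (Rxy -> Ryx) — i.e. symmetry.
(F1): fails — R31 but not R13.
(F2): fails — R01 but not R10.
(F3): fails — Rts but not Rst.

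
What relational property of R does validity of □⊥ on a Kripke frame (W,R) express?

emptiness of R: ∀x ∀y ¬Rxy

□⊥ is valid iff no world has any successor (otherwise □⊥ fails at any world with one).
Conversely, on a frame with emptiness of R the schema holds at every world under every valuation.
Frame condition: ∀x ∀y ¬Rxy.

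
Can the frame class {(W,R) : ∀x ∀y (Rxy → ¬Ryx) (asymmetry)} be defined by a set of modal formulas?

If a class were modally definable it would be closed under surjective bounded morphisms (Goldblatt–Thomason).
The 5-cycle (worlds w0,w1,w2,w3,w4 with w0→w1→w2→w3→w4→w0) is asymmetric. Mapping every world to a single reflexive point • is a surjective bounded morphism, and the reflexive point is not asymmetric (R•• but asymmetry requires ¬R••).
So no modal formula (or set of formulas) defines exactly the asymmetric frames.

Not definable by any modal formula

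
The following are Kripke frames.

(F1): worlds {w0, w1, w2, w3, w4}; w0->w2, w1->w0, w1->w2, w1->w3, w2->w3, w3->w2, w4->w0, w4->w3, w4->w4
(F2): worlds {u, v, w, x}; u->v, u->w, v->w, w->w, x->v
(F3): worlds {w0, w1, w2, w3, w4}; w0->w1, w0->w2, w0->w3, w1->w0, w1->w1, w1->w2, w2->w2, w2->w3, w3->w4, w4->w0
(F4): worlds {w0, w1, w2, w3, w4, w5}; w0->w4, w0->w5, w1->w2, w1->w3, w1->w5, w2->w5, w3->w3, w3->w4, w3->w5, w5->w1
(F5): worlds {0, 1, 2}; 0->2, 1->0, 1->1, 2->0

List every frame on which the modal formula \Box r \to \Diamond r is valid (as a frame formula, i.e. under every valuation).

This is the axiom for seriality; its first-order frame correspondent is \forall x \exists y Rxy.
(F1): satisfies the condition.
(F2): satisfies the condition.
(F3): satisfies the condition.
(F4): fails — world w4 has no successor.
(F5): satisfies the condition.

(F1), (F2), (F3), (F5)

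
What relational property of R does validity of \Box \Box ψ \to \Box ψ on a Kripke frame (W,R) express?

Density

Suppose □□ψ→□ψ is valid. Take Rxy and set V(ψ)={w : xR²w}. Then □□ψ at x, so □ψ at x, so ψ at y, i.e. ∃z(Rxz∧Rzy).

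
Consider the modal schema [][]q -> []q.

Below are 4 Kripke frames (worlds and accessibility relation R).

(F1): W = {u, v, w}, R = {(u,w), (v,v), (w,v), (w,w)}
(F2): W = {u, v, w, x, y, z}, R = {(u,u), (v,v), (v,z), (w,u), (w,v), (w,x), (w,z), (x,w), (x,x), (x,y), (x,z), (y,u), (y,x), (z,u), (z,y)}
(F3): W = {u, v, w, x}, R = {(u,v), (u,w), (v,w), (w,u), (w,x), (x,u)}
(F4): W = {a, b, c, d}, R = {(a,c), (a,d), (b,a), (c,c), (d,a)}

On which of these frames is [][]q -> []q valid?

This is the axiom for density; its first-order frame correspondent is forall x forall y (Rxy -> exists z (Rxz & Rzy)).
(F1): holds.
(F2): fails — Rzy but no t with Rzt and Rty.
(F3): fails — Ruv but no z with Ruz and Rzv.
(F4): fails — Rba but no z with Rbz and Rza.

(F1)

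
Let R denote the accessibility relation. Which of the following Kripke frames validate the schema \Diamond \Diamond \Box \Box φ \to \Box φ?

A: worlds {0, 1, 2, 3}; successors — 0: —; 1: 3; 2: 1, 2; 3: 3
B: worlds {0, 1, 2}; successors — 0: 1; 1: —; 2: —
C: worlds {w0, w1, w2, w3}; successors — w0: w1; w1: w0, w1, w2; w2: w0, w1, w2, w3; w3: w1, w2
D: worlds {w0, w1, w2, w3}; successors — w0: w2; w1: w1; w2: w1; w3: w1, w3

The schema corresponds to a generalized confluence (Geach) condition: \forall x \forall y \forall z ((x R^2 y \wedge xRz) \to \exists w (y R^2 w \wedge z = w)).
A: fails — 2R²1, 2R1 but no w with 1R²w and 1=w.
B: satisfies the condition.
C: fails — w2R²w0, w2Rw3 but no w with w0R²w and w3=w.
D: fails — w0R²w1, w0Rw2 but no w with w1R²w and w2=w.
Valid on: B.

B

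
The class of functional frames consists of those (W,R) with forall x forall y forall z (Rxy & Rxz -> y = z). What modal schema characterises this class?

A defining formula is ◇r → □r (the CD axiom).
Suppose ◇r→□r is valid. Take Rxy, Rxz and set V(r)={y}. Then ◇r at x, so □r at x, so r at z, i.e. z=y.

◇r → □r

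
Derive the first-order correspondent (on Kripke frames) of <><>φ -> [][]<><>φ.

This is a Sahlqvist (Geach-type) schema ◇^2□^0φ → □^2◇^2φ.
Minimal-valuation argument: fix x; take any y with xR^2y and any z with xR^2z. Set V(φ) to the set of worlds R-reachable from y in exactly 0 steps. Then □^0φ holds at y, so the antecedent holds at x; validity forces ◇^2φ at z, giving a w with zR^2w and yR^0w.
First-order correspondent: forall x forall y forall z ((x R^2 y & x R^2 z) -> exists w (y = w & z R^2 w)).

forall x forall y forall z ((x R^2 y & x R^2 z) -> exists w (y = w & z R^2 w))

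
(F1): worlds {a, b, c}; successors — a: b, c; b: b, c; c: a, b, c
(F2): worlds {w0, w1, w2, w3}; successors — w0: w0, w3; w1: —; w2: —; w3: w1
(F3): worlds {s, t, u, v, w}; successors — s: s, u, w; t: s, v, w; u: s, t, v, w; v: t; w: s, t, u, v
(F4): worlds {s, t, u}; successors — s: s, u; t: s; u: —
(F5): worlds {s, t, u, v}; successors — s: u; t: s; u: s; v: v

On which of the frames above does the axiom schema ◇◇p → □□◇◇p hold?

The schema corresponds to a generalized confluence (Geach) condition: ∀x ∀y ∀z ((xR²y ∧ xR²z) → ∃w (y = w ∧ zR²w)).
(F1): condition met.
(F2): fails — w0R²w0, w0R²w1 but no w with w0=w and w1R²w.
(F3): fails — sR²t, sR²v but no w* with t=w* and vR²w*.
(F4): fails — sR²s, sR²u but no w with s=w and uR²w.
(F5): condition met.
Valid on: (F1), (F5).

(F1), (F5)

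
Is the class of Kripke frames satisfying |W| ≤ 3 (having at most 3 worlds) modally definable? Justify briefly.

If a class were modally definable it would be closed under disjoint unions (Goldblatt–Thomason).
Any modal formula valid on each of 4 disjoint one-world frames is valid on their disjoint union (validity is preserved under disjoint unions). Each one-world frame has |W|=1≤3, but the union has |W|=4.
Hence having at most 3 worlds is not modally definable.

No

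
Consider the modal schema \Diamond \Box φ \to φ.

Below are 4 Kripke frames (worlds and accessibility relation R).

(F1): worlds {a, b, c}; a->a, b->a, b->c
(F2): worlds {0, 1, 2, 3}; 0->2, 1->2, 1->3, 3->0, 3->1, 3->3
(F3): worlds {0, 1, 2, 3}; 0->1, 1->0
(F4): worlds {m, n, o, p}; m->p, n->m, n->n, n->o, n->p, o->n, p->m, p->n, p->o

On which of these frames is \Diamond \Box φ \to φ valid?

(F3)

Frame correspondent (Sahlqvist): \forall x \forall y (Rxy \to Ryx) — i.e. symmetry.
(F1): fails — Rba but not Rab.
(F2): fails — R12 but not R21.
(F3): holds.
(F4): fails — Rpo but not Rop.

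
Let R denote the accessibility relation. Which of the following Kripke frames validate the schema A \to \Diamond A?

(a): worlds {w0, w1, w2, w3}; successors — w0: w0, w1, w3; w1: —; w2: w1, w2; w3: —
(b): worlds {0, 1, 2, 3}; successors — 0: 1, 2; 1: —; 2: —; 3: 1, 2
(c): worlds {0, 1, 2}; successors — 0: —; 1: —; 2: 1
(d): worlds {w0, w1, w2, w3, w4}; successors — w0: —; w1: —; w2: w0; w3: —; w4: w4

Frame correspondent (Sahlqvist): \forall x Rxx — i.e. reflexivity.
(a): fails — world w1 does not see itself.
(b): fails — world 0 does not see itself.
(c): fails — world 0 does not see itself.
(d): fails — world w0 does not see itself.
Valid on no frame.

none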